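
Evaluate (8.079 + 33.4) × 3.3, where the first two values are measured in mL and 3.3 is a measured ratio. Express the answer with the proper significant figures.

8.079 mL + 33.4 mL = 41.479 mL; the sum is limited to 1 decimal place (3 s.f.).
Carrying full precision, 41.479 × 3.3 = 136.8807 mL; 3.3 has 2 s.f., so the result keeps min(3, 2) = 2 s.f.
Rounded to 2 significant figures: 1.4 × 10^2 mL.

1.4 × 10^2 mL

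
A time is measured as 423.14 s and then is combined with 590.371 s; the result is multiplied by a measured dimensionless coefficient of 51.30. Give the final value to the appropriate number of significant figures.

5.199 × 10⁴ s

423.14 s + 590.371 s = 1013.511 s; the sum is limited to 2 decimal places (6 s.f.).
Carrying full precision, 1013.511 × 51.30 = 51993.1143 s; 51.30 has 4 s.f., so the result keeps min(6, 4) = 4 s.f.
Rounded to 4 significant figures: 5.199 × 10⁴ s.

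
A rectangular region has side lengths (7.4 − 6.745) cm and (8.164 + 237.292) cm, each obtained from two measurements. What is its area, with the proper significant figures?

2 × 10^2 cm²

7.4 − 6.745 = 0.655, limited to 1 d.p. → 1 s.f.; 8.164 + 237.292 = 245.456, limited to 3 d.p. → 6 s.f.
Carrying full precision, 0.655 × 245.456 = 160.77368; keep min(1, 6) = 1 s.f.
Rounded to 1 significant figure: 2 × 10^2 cm².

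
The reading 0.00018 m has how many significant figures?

0.00018: leading zeros are not significant.

2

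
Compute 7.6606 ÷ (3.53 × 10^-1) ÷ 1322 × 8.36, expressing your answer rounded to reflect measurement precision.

7.6606 ÷ (3.53 × 10^-1) ÷ 1322 × 8.36 = 0.137234373192…
Multiplication/division keeps the fewest significant figures: 7.6606 → 5 s.f., 3.53 × 10^-1 → 3 s.f., 1322 → 4 s.f., 8.36 → 3 s.f.; limit is 3.
Rounded to 3 significant figures: 0.137.

0.137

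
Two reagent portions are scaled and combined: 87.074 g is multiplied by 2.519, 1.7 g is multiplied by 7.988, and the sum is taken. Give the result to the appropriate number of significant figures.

233 g

87.074 × 2.519 = 219.339406 → 2.193 × 10^2 g (4 s.f., last digit at the 10^-1 place).
1.7 × 7.988 = 13.5796 → 14 g (2 s.f., last digit at the 10^0 place).
Sum: 232.919006 g; keep the coarser place, 10^0.
Result: 233 g.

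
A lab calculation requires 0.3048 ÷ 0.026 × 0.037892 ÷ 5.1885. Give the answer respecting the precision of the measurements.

0.3048 ÷ 0.026 × 0.037892 ÷ 5.1885 = 0.0856144995219…
Multiplication/division keeps the fewest significant figures: 0.3048 → 4 s.f., 0.026 → 2 s.f., 0.037892 → 5 s.f., 5.1885 → 5 s.f.; limit is 2.
Rounded to 2 significant figures: 0.086.

0.086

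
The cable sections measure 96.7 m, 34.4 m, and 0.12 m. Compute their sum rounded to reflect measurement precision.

96.7 m + 34.4 m + 0.12 m = 131.22 m.
Addition/subtraction keeps the fewest decimal places: 96.7 → 1 decimal place, 34.4 → 1 decimal place, 0.12 → 2 decimal places; limit is 1.
Rounded to 1 decimal place: 131.2 m.

131.2 m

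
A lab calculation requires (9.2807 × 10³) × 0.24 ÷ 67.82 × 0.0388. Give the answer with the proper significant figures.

1.3

(9.2807 × 10³) × 0.24 ÷ 67.82 × 0.0388 = 1.27428307874…
Multiplication/division keeps the fewest significant figures: 9.2807 × 10³ → 5 s.f., 0.24 → 2 s.f., 67.82 → 4 s.f., 0.0388 → 3 s.f.; limit is 2.
Rounded to 2 significant figures: 1.3.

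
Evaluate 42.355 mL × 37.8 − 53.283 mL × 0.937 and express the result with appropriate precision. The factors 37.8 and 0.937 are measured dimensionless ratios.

42.355 × 37.8 = 1601.019 → 1.60 × 10^3 mL (3 s.f., last digit at the 10^1 place).
53.283 × 0.937 = 49.926171 → 49.9 mL (3 s.f., last digit at the 10^-1 place).
Difference: 1551.092829 mL; keep the coarser place, 10^1.
Result: 1.55 × 10^3 mL.

1.55 × 10^3 mL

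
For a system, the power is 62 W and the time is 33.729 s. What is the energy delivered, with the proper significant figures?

2.1 × 10^3 J

energy delivered = 62 W × 33.729 s = 2091.198 J.
62 has 2 significant figures; 33.729 has 5.
Division/multiplication keeps the fewest: 2 significant figures.
Rounded: 2.1 × 10^3 J.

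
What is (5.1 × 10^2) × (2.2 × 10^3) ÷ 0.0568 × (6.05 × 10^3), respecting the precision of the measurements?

1.2 × 10^11

(5.1 × 10^2) × (2.2 × 10^3) ÷ 0.0568 × (6.05 × 10^3) = 1.19508802817 × 10^11…
Multiplication/division keeps the fewest significant figures: 5.1 × 10^2 → 2 s.f., 2.2 × 10^3 → 2 s.f., 0.0568 → 3 s.f., 6.05 × 10^3 → 3 s.f.; limit is 2.
Rounded to 2 significant figures: 1.2 × 10^11.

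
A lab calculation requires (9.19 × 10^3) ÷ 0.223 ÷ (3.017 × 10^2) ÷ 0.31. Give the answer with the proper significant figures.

4.4 × 10^2

(9.19 × 10^3) ÷ 0.223 ÷ (3.017 × 10^2) ÷ 0.31 = 440.629575757…
Multiplication/division keeps the fewest significant figures: 9.19 × 10^3 → 3 s.f., 0.223 → 3 s.f., 3.017 × 10^2 → 4 s.f., 0.31 → 2 s.f.; limit is 2.
Rounded to 2 significant figures: 4.4 × 10^2.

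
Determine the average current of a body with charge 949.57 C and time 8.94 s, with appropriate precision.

average current = 949.57 C ÷ 8.94 s = 106.215883669… A.
949.57 has 5 significant figures; 8.94 has 3.
Division/multiplication keeps the fewest: 3 significant figures.
Rounded: 106 A.

106 A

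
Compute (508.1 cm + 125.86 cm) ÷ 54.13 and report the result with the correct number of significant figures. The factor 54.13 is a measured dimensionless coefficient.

11.71 cm

508.1 cm + 125.86 cm = 633.96 cm; the sum is limited to 1 decimal place (4 s.f.).
Carrying full precision, 633.96 ÷ 54.13 = 11.7118049141… cm; 54.13 has 4 s.f., so the result keeps min(4, 4) = 4 s.f.
Rounded to 4 significant figures: 11.71 cm.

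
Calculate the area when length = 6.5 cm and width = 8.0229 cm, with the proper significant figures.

52 cm²

area = 6.5 cm × 8.0229 cm = 52.14885 cm².
6.5 has 2 significant figures; 8.0229 has 5.
Division/multiplication keeps the fewest: 2 significant figures.
Rounded: 52 cm².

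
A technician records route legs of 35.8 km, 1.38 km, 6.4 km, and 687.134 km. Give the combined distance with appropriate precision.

35.8 km + 1.38 km + 6.4 km + 687.134 km = 730.714 km.
Addition/subtraction keeps the fewest decimal places: 35.8 → 1 decimal place, 1.38 → 2 decimal places, 6.4 → 1 decimal place, 687.134 → 3 decimal places; limit is 1.
Rounded to 1 decimal place: 730.7 km.

730.7 km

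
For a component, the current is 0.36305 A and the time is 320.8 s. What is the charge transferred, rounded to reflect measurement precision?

116.5 C

charge transferred = 0.36305 A × 320.8 s = 116.46644 C.
0.36305 has 5 significant figures; 320.8 has 4.
Division/multiplication keeps the fewest: 4 significant figures.
Rounded: 116.5 C.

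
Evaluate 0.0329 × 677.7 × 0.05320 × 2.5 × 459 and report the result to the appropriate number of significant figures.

0.0329 × 677.7 × 0.05320 × 2.5 × 459 = 1361.12405751
Multiplication/division keeps the fewest significant figures: 0.0329 → 3 s.f., 677.7 → 4 s.f., 0.05320 → 4 s.f., 2.5 → 2 s.f., 459 → 3 s.f.; limit is 2.
Rounded to 2 significant figures: 1.4 × 10^3.

1.4 × 10^3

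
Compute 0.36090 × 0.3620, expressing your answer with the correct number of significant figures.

0.1306

0.36090 × 0.3620 = 0.1306458
Multiplication/division keeps the fewest significant figures: 0.36090 → 5 s.f., 0.3620 → 4 s.f.; limit is 4.
Rounded to 4 significant figures: 0.1306.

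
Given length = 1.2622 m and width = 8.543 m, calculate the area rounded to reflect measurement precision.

10.78 m²

area = 1.2622 m × 8.543 m = 10.7829746 m².
1.2622 has 5 significant figures; 8.543 has 4.
Division/multiplication keeps the fewest: 4 significant figures.
Rounded: 10.78 m².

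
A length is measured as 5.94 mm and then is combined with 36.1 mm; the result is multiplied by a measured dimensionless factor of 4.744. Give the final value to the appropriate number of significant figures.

199 mm

5.94 mm + 36.1 mm = 42.04 mm; the sum is limited to 1 decimal place (3 s.f.).
Carrying full precision, 42.04 × 4.744 = 199.43776 mm; 4.744 has 4 s.f., so the result keeps min(3, 4) = 3 s.f.
Rounded to 3 significant figures: 199 mm.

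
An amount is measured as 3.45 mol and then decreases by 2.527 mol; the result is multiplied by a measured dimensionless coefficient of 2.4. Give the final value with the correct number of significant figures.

2.2 mol

3.45 mol − 2.527 mol = 0.923 mol; the difference is limited to 2 decimal places (2 s.f.).
Carrying full precision, 0.923 × 2.4 = 2.2152 mol; 2.4 has 2 s.f., so the result keeps min(2, 2) = 2 s.f.
Rounded to 2 significant figures: 2.2 mol.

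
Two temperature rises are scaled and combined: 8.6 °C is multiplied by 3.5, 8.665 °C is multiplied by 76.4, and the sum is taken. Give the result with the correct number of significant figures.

692 °C

8.6 × 3.5 = 30.1 → 30. °C (2 s.f., last digit at the 10^0 place).
8.665 × 76.4 = 662.006 → 662 °C (3 s.f., last digit at the 10^0 place).
Sum: 692.106 °C; keep the coarser place, 10^0.
Result: 692 °C.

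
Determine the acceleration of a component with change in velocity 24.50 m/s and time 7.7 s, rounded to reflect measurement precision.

acceleration = 24.50 m/s ÷ 7.7 s = 3.18181818182… m/s².
24.50 has 4 significant figures; 7.7 has 2.
Division/multiplication keeps the fewest: 2 significant figures.
Rounded: 3.2 m/s².

3.2 m/s²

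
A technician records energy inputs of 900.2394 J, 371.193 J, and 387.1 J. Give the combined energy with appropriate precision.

900.2394 J + 371.193 J + 387.1 J = 1658.5324 J.
Addition/subtraction keeps the fewest decimal places: 900.2394 → 4 decimal places, 371.193 → 3 decimal places, 387.1 → 1 decimal place; limit is 1.
Rounded to 1 decimal place: 1658.5 J.

1658.5 J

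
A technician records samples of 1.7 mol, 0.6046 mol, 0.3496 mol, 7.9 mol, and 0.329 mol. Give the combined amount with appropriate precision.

1.7 mol + 0.6046 mol + 0.3496 mol + 7.9 mol + 0.329 mol = 10.8832 mol.
Addition/subtraction keeps the fewest decimal places: 1.7 → 1 decimal place, 0.6046 → 4 decimal places, 0.3496 → 4 decimal places, 7.9 → 1 decimal place, 0.329 → 3 decimal places; limit is 1.
Rounded to 1 decimal place: 10.9 mol.

10.9 mol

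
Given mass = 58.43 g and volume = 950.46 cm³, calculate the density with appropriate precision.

6.148 × 10^-2 g/cm³

density = 58.43 g ÷ 950.46 cm³ = 0.0614754960756… g/cm³.
58.43 has 4 significant figures; 950.46 has 5.
Division/multiplication keeps the fewest: 4 significant figures.
Rounded: 6.148 × 10^-2 g/cm³.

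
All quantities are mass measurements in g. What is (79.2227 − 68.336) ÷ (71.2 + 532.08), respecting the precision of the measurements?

79.2227 − 68.336 = 10.8867, limited to 3 d.p. → 5 s.f.; 71.2 + 532.08 = 603.28, limited to 1 d.p. → 4 s.f.
Carrying full precision, 10.8867 ÷ 603.28 = 0.0180458493568…; keep min(5, 4) = 4 s.f.
Rounded to 4 significant figures: 0.01805.

0.01805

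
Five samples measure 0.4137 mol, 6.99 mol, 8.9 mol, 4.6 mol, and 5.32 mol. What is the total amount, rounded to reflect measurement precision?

26.2 mol

0.4137 mol + 6.99 mol + 8.9 mol + 4.6 mol + 5.32 mol = 26.2237 mol.
Addition/subtraction keeps the fewest decimal places: 0.4137 → 4 decimal places, 6.99 → 2 decimal places, 8.9 → 1 decimal place, 4.6 → 1 decimal place, 5.32 → 2 decimal places; limit is 1.
Rounded to 1 decimal place: 26.2 mol.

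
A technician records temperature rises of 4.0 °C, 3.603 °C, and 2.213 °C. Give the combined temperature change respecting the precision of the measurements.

9.8 °C

4.0 °C + 3.603 °C + 2.213 °C = 9.816 °C.
Addition/subtraction keeps the fewest decimal places: 4.0 → 1 decimal place, 3.603 → 3 decimal places, 2.213 → 3 decimal places; limit is 1.
Rounded to 1 decimal place: 9.8 °C.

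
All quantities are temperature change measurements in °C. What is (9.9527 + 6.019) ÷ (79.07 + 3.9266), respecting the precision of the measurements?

0.1924

9.9527 + 6.019 = 15.9717, limited to 3 d.p. → 5 s.f.; 79.07 + 3.9266 = 82.9966, limited to 2 d.p. → 4 s.f.
Carrying full precision, 15.9717 ÷ 82.9966 = 0.192438003484…; keep min(5, 4) = 4 s.f.
Rounded to 4 significant figures: 0.1924.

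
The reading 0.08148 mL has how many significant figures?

0.08148: leading zeros are not significant.

4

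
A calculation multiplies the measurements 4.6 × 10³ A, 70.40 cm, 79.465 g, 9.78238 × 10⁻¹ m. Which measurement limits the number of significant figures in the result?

4.6 × 10³ A → 2 s.f.; 70.40 cm → 4 s.f.; 79.465 g → 5 s.f.; 9.78238 × 10⁻¹ m → 6 s.f.
The fewest is 2 significant figures, from 4.6 × 10³ A.

4.6 × 10³ A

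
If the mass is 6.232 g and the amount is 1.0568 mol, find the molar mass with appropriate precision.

5.897 g/mol

molar mass = 6.232 g ÷ 1.0568 mol = 5.89704769114… g/mol.
6.232 has 4 significant figures; 1.0568 has 5.
Division/multiplication keeps the fewest: 4 significant figures.
Rounded: 5.897 g/mol.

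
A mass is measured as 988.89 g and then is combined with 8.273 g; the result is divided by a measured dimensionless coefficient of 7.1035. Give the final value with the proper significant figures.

140.38 g

988.89 g + 8.273 g = 997.163 g; the sum is limited to 2 decimal places (5 s.f.).
Carrying full precision, 997.163 ÷ 7.1035 = 140.376293377… g; 7.1035 has 5 s.f., so the result keeps min(5, 5) = 5 s.f.
Rounded to 5 significant figures: 140.38 g.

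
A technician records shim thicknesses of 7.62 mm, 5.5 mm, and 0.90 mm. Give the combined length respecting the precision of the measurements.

14.0 mm

7.62 mm + 5.5 mm + 0.90 mm = 14.02 mm.
Addition/subtraction keeps the fewest decimal places: 7.62 → 2 decimal places, 5.5 → 1 decimal place, 0.90 → 2 decimal places; limit is 1.
Rounded to 1 decimal place: 14.0 mm.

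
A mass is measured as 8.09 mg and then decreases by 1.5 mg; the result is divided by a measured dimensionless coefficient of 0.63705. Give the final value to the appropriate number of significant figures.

10. mg

8.09 mg − 1.5 mg = 6.59 mg; the difference is limited to 1 decimal place (2 s.f.).
Carrying full precision, 6.59 ÷ 0.63705 = 10.3445569422… mg; 0.63705 has 5 s.f., so the result keeps min(2, 5) = 2 s.f.
Rounded to 2 significant figures: 10. mg.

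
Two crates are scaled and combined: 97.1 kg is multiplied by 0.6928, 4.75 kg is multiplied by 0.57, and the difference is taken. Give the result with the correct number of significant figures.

64.6 kg

97.1 × 0.6928 = 67.27088 → 67.3 kg (3 s.f., last digit at the 10^-1 place).
4.75 × 0.57 = 2.7075 → 2.7 kg (2 s.f., last digit at the 10^-1 place).
Difference: 64.56338 kg; keep the coarser place, 10^-1.
Result: 64.6 kg.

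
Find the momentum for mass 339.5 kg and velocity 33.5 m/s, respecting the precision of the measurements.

1.14 × 10^4 kg·m/s

momentum = 339.5 kg × 33.5 m/s = 11373.25 kg·m/s.
339.5 has 4 significant figures; 33.5 has 3.
Division/multiplication keeps the fewest: 3 significant figures.
Rounded: 1.14 × 10^4 kg·m/s.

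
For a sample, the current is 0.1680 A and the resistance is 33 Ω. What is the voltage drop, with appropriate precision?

5.5 V

voltage drop = 0.1680 A × 33 Ω = 5.544 V.
0.1680 has 4 significant figures; 33 has 2.
Division/multiplication keeps the fewest: 2 significant figures.
Rounded: 5.5 V.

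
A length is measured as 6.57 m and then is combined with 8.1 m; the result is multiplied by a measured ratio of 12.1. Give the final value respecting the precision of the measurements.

6.57 m + 8.1 m = 14.67 m; the sum is limited to 1 decimal place (3 s.f.).
Carrying full precision, 14.67 × 12.1 = 177.507 m; 12.1 has 3 s.f., so the result keeps min(3, 3) = 3 s.f.
Rounded to 3 significant figures: 178 m.

178 m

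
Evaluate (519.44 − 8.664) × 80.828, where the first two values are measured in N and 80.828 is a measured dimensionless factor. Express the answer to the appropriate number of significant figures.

41285 N

519.44 N − 8.664 N = 510.776 N; the difference is limited to 2 decimal places (5 s.f.).
Carrying full precision, 510.776 × 80.828 = 41285.002528 N; 80.828 has 5 s.f., so the result keeps min(5, 5) = 5 s.f.
Rounded to 5 significant figures: 41285 N.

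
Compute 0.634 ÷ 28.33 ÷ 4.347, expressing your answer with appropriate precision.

0.00515

0.634 ÷ 28.33 ÷ 4.347 = 0.00514817194017…
Multiplication/division keeps the fewest significant figures: 0.634 → 3 s.f., 28.33 → 4 s.f., 4.347 → 4 s.f.; limit is 3.
Rounded to 3 significant figures: 0.00515.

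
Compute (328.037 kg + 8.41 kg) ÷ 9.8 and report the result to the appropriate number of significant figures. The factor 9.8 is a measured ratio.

34 kg

328.037 kg + 8.41 kg = 336.447 kg; the sum is limited to 2 decimal places (5 s.f.).
Carrying full precision, 336.447 ÷ 9.8 = 34.3313265306… kg; 9.8 has 2 s.f., so the result keeps min(5, 2) = 2 s.f.
Rounded to 2 significant figures: 34 kg.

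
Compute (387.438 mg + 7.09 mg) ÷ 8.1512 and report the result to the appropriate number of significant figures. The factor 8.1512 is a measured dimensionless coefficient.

48.401 mg

387.438 mg + 7.09 mg = 394.528 mg; the sum is limited to 2 decimal places (5 s.f.).
Carrying full precision, 394.528 ÷ 8.1512 = 48.4012169987… mg; 8.1512 has 5 s.f., so the result keeps min(5, 5) = 5 s.f.
Rounded to 5 significant figures: 48.401 mg.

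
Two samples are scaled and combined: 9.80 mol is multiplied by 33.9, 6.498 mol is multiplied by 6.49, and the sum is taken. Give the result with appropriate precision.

374 mol

9.80 × 33.9 = 332.22 → 332 mol (3 s.f., last digit at the 10^0 place).
6.498 × 6.49 = 42.17202 → 42.2 mol (3 s.f., last digit at the 10^-1 place).
Sum: 374.39202 mol; keep the coarser place, 10^0.
Result: 374 mol.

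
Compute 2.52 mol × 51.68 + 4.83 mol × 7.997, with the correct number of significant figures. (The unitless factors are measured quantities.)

169 mol

2.52 × 51.68 = 130.2336 → 130. mol (3 s.f., last digit at the 10^0 place).
4.83 × 7.997 = 38.62551 → 38.6 mol (3 s.f., last digit at the 10^-1 place).
Sum: 168.85911 mol; keep the coarser place, 10^0.
Result: 169 mol.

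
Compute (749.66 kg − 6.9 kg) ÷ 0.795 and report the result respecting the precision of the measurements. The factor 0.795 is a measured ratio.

749.66 kg − 6.9 kg = 742.76 kg; the difference is limited to 1 decimal place (4 s.f.).
Carrying full precision, 742.76 ÷ 0.795 = 934.289308176… kg; 0.795 has 3 s.f., so the result keeps min(4, 3) = 3 s.f.
Rounded to 3 significant figures: 934 kg.

934 kg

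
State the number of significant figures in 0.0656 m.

0.0656: leading zeros are not significant.

3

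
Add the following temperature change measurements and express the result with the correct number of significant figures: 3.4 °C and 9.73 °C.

3.4 °C + 9.73 °C = 13.13 °C.
Addition/subtraction keeps the fewest decimal places: 3.4 → 1 decimal place, 9.73 → 2 decimal places; limit is 1.
Rounded to 1 decimal place: 13.1 °C.

13.1 °C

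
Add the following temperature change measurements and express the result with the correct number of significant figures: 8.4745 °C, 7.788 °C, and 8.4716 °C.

24.734 °C

8.4745 °C + 7.788 °C + 8.4716 °C = 24.7341 °C.
Addition/subtraction keeps the fewest decimal places: 8.4745 → 4 decimal places, 7.788 → 3 decimal places, 8.4716 → 4 decimal places; limit is 3.
Rounded to 3 decimal places: 24.734 °C.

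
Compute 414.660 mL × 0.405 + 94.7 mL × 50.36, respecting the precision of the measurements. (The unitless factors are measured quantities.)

4.94 × 10^3 mL

414.660 × 0.405 = 167.9373 → 1.68 × 10^2 mL (3 s.f., last digit at the 10^0 place).
94.7 × 50.36 = 4769.092 → 4.77 × 10^3 mL (3 s.f., last digit at the 10^1 place).
Sum: 4937.0293 mL; keep the coarser place, 10^1.
Result: 4.94 × 10^3 mL.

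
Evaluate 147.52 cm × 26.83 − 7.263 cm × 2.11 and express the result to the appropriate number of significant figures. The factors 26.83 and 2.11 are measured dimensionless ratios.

3943 cm

147.52 × 26.83 = 3957.9616 → 3958 cm (4 s.f., last digit at the 10^0 place).
7.263 × 2.11 = 15.32493 → 15.3 cm (3 s.f., last digit at the 10^-1 place).
Difference: 3942.63667 cm; keep the coarser place, 10^0.
Result: 3943 cm.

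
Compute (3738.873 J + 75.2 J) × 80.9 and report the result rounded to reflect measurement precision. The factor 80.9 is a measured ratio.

3738.873 J + 75.2 J = 3814.073 J; the sum is limited to 1 decimal place (5 s.f.).
Carrying full precision, 3814.073 × 80.9 = 308558.5057 J; 80.9 has 3 s.f., so the result keeps min(5, 3) = 3 s.f.
Rounded to 3 significant figures: 3.09 × 10^5 J.

3.09 × 10^5 J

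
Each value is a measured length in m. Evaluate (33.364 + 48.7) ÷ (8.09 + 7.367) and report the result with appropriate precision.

33.364 + 48.7 = 82.064, limited to 1 d.p. → 3 s.f.; 8.09 + 7.367 = 15.457, limited to 2 d.p. → 4 s.f.
Carrying full precision, 82.064 ÷ 15.457 = 5.30918030666…; keep min(3, 4) = 3 s.f.
Rounded to 3 significant figures: 5.31.

5.31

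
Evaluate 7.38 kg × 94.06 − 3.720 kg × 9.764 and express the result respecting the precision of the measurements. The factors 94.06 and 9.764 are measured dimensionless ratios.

7.38 × 94.06 = 694.1628 → 694 kg (3 s.f., last digit at the 10^0 place).
3.720 × 9.764 = 36.32208 → 36.32 kg (4 s.f., last digit at the 10^-2 place).
Difference: 657.84072 kg; keep the coarser place, 10^0.
Result: 658 kg.

658 kg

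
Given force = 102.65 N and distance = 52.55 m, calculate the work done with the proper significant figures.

5394 J

work done = 102.65 N × 52.55 m = 5394.2575 J.
102.65 has 5 significant figures; 52.55 has 4.
Division/multiplication keeps the fewest: 4 significant figures.
Rounded: 5394 J.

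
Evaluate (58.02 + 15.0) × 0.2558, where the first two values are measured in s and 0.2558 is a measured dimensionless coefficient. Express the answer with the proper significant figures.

18.7 s

58.02 s + 15.0 s = 73.02 s; the sum is limited to 1 decimal place (3 s.f.).
Carrying full precision, 73.02 × 0.2558 = 18.678516 s; 0.2558 has 4 s.f., so the result keeps min(3, 4) = 3 s.f.
Rounded to 3 significant figures: 18.7 s.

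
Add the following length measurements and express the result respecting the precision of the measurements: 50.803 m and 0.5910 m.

51.394 m

50.803 m + 0.5910 m = 51.3940 m.
Addition/subtraction keeps the fewest decimal places: 50.803 → 3 decimal places, 0.5910 → 4 decimal places; limit is 3.
Rounded to 3 decimal places: 51.394 m.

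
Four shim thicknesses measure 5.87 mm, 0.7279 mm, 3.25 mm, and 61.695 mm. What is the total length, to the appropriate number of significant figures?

71.54 mm

5.87 mm + 0.7279 mm + 3.25 mm + 61.695 mm = 71.5429 mm.
Addition/subtraction keeps the fewest decimal places: 5.87 → 2 decimal places, 0.7279 → 4 decimal places, 3.25 → 2 decimal places, 61.695 → 3 decimal places; limit is 2.
Rounded to 2 decimal places: 71.54 mm.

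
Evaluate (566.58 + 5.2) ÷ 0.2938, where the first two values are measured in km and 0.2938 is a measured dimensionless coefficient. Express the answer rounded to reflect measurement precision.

1946 km

566.58 km + 5.2 km = 571.78 km; the sum is limited to 1 decimal place (4 s.f.).
Carrying full precision, 571.78 ÷ 0.2938 = 1946.15384615… km; 0.2938 has 4 s.f., so the result keeps min(4, 4) = 4 s.f.
Rounded to 4 significant figures: 1946 km.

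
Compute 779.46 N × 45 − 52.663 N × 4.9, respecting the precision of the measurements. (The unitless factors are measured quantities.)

3.5 × 10⁴ N

779.46 × 45 = 35075.7 → 3.5 × 10⁴ N (2 s.f., last digit at the 10^3 place).
52.663 × 4.9 = 258.0487 → 2.6 × 10² N (2 s.f., last digit at the 10^1 place).
Difference: 34817.6513 N; keep the coarser place, 10^3.
Result: 3.5 × 10⁴ N.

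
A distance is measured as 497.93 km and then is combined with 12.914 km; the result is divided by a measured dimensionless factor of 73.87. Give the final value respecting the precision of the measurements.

6.915 km

497.93 km + 12.914 km = 510.844 km; the sum is limited to 2 decimal places (5 s.f.).
Carrying full precision, 510.844 ÷ 73.87 = 6.91544605388… km; 73.87 has 4 s.f., so the result keeps min(5, 4) = 4 s.f.
Rounded to 4 significant figures: 6.915 km.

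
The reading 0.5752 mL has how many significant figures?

4

0.5752: leading zeros are not significant.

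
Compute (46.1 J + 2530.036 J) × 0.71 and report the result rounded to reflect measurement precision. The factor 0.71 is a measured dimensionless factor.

46.1 J + 2530.036 J = 2576.136 J; the sum is limited to 1 decimal place (5 s.f.).
Carrying full precision, 2576.136 × 0.71 = 1829.05656 J; 0.71 has 2 s.f., so the result keeps min(5, 2) = 2 s.f.
Rounded to 2 significant figures: 1.8 × 10^3 J.

1.8 × 10^3 J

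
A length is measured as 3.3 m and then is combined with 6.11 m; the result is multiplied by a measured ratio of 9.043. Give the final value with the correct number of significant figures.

85 m

3.3 m + 6.11 m = 9.41 m; the sum is limited to 1 decimal place (2 s.f.).
Carrying full precision, 9.41 × 9.043 = 85.09463 m; 9.043 has 4 s.f., so the result keeps min(2, 4) = 2 s.f.
Rounded to 2 significant figures: 85 m.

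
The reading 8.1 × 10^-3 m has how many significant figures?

2

8.1 × 10^-3: in scientific notation every digit of the coefficient is significant.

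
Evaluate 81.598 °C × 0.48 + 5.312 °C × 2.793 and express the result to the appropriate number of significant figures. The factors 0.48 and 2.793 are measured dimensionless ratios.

54 °C

81.598 × 0.48 = 39.16704 → 39 °C (2 s.f., last digit at the 10^0 place).
5.312 × 2.793 = 14.836416 → 14.84 °C (4 s.f., last digit at the 10^-2 place).
Sum: 54.003456 °C; keep the coarser place, 10^0.
Result: 54 °C.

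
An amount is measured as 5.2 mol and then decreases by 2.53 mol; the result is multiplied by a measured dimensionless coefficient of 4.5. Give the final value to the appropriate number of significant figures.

12 mol

5.2 mol − 2.53 mol = 2.67 mol; the difference is limited to 1 decimal place (2 s.f.).
Carrying full precision, 2.67 × 4.5 = 12.015 mol; 4.5 has 2 s.f., so the result keeps min(2, 2) = 2 s.f.
Rounded to 2 significant figures: 12 mol.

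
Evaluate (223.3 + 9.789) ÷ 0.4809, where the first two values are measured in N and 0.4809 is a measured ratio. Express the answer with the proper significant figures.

223.3 N + 9.789 N = 233.089 N; the sum is limited to 1 decimal place (4 s.f.).
Carrying full precision, 233.089 ÷ 0.4809 = 484.693283427… N; 0.4809 has 4 s.f., so the result keeps min(4, 4) = 4 s.f.
Rounded to 4 significant figures: 484.7 N.

484.7 N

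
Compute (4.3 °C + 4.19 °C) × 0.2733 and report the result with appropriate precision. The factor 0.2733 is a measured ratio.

2.3 °C

4.3 °C + 4.19 °C = 8.49 °C; the sum is limited to 1 decimal place (2 s.f.).
Carrying full precision, 8.49 × 0.2733 = 2.320317 °C; 0.2733 has 4 s.f., so the result keeps min(2, 4) = 2 s.f.
Rounded to 2 significant figures: 2.3 °C.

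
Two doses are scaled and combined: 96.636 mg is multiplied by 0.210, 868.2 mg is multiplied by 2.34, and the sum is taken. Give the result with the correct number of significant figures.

2.05 × 10^3 mg

96.636 × 0.210 = 20.29356 → 20.3 mg (3 s.f., last digit at the 10^-1 place).
868.2 × 2.34 = 2031.588 → 2.03 × 10^3 mg (3 s.f., last digit at the 10^1 place).
Sum: 2051.88156 mg; keep the coarser place, 10^1.
Result: 2.05 × 10^3 mg.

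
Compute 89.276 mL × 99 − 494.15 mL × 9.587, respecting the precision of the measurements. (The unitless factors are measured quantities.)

89.276 × 99 = 8838.324 → 8.8 × 10^3 mL (2 s.f., last digit at the 10^2 place).
494.15 × 9.587 = 4737.41605 → 4737 mL (4 s.f., last digit at the 10^0 place).
Difference: 4100.90795 mL; keep the coarser place, 10^2.
Result: 4.1 × 10^3 mL.

4.1 × 10^3 mL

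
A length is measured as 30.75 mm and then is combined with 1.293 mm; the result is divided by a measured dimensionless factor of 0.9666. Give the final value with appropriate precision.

33.15 mm

30.75 mm + 1.293 mm = 32.043 mm; the sum is limited to 2 decimal places (4 s.f.).
Carrying full precision, 32.043 ÷ 0.9666 = 33.1502172564… mm; 0.9666 has 4 s.f., so the result keeps min(4, 4) = 4 s.f.
Rounded to 4 significant figures: 33.15 mm.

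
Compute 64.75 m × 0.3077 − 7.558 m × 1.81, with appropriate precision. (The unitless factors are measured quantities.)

64.75 × 0.3077 = 19.923575 → 19.92 m (4 s.f., last digit at the 10^-2 place).
7.558 × 1.81 = 13.67998 → 13.7 m (3 s.f., last digit at the 10^-1 place).
Difference: 6.243595 m; keep the coarser place, 10^-1.
Result: 6.2 m.

6.2 m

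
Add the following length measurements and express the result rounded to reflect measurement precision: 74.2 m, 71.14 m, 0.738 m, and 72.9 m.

74.2 m + 71.14 m + 0.738 m + 72.9 m = 218.978 m.
Addition/subtraction keeps the fewest decimal places: 74.2 → 1 decimal place, 71.14 → 2 decimal places, 0.738 → 3 decimal places, 72.9 → 1 decimal place; limit is 1.
Rounded to 1 decimal place: 219.0 m.

219.0 m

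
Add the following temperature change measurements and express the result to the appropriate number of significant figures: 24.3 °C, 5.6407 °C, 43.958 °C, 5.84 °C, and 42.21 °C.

24.3 °C + 5.6407 °C + 43.958 °C + 5.84 °C + 42.21 °C = 121.9487 °C.
Addition/subtraction keeps the fewest decimal places: 24.3 → 1 decimal place, 5.6407 → 4 decimal places, 43.958 → 3 decimal places, 5.84 → 2 decimal places, 42.21 → 2 decimal places; limit is 1.
Rounded to 1 decimal place: 121.9 °C.

121.9 °C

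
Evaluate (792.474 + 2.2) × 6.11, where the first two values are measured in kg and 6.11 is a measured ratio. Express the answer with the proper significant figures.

792.474 kg + 2.2 kg = 794.674 kg; the sum is limited to 1 decimal place (4 s.f.).
Carrying full precision, 794.674 × 6.11 = 4855.45814 kg; 6.11 has 3 s.f., so the result keeps min(4, 3) = 3 s.f.
Rounded to 3 significant figures: 4.86 × 10^3 kg.

4.86 × 10^3 kg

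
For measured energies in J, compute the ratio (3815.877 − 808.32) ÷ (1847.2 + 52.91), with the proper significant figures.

3815.877 − 808.32 = 3007.557, limited to 2 d.p. → 6 s.f.; 1847.2 + 52.91 = 1900.11, limited to 1 d.p. → 5 s.f.
Carrying full precision, 3007.557 ÷ 1900.11 = 1.58283309914…; keep min(6, 5) = 5 s.f.
Rounded to 5 significant figures: 1.5828.

1.5828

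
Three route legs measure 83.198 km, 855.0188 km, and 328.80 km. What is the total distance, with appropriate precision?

83.198 km + 855.0188 km + 328.80 km = 1267.0168 km.
Addition/subtraction keeps the fewest decimal places: 83.198 → 3 decimal places, 855.0188 → 4 decimal places, 328.80 → 2 decimal places; limit is 2.
Rounded to 2 decimal places: 1267.02 km.

1267.02 km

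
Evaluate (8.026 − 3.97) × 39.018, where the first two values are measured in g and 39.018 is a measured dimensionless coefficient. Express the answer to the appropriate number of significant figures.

158 g

8.026 g − 3.97 g = 4.056 g; the difference is limited to 2 decimal places (3 s.f.).
Carrying full precision, 4.056 × 39.018 = 158.257008 g; 39.018 has 5 s.f., so the result keeps min(3, 5) = 3 s.f.
Rounded to 3 significant figures: 158 g.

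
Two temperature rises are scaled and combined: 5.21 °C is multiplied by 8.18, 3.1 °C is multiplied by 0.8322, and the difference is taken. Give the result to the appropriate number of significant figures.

40.0 °C

5.21 × 8.18 = 42.6178 → 42.6 °C (3 s.f., last digit at the 10^-1 place).
3.1 × 0.8322 = 2.57982 → 2.6 °C (2 s.f., last digit at the 10^-1 place).
Difference: 40.03798 °C; keep the coarser place, 10^-1.
Result: 40.0 °C.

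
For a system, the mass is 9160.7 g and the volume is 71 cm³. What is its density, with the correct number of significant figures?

1.3 × 10² g/cm³

density = 9160.7 g ÷ 71 cm³ = 129.023943662… g/cm³.
9160.7 has 5 significant figures; 71 has 2.
Division/multiplication keeps the fewest: 2 significant figures.
Rounded: 1.3 × 10² g/cm³.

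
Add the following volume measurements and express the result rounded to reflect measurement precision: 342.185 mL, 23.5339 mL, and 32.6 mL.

398.3 mL

342.185 mL + 23.5339 mL + 32.6 mL = 398.3189 mL.
Addition/subtraction keeps the fewest decimal places: 342.185 → 3 decimal places, 23.5339 → 4 decimal places, 32.6 → 1 decimal place; limit is 1.
Rounded to 1 decimal place: 398.3 mL.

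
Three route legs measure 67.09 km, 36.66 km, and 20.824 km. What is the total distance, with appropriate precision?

124.57 km

67.09 km + 36.66 km + 20.824 km = 124.574 km.
Addition/subtraction keeps the fewest decimal places: 67.09 → 2 decimal places, 36.66 → 2 decimal places, 20.824 → 3 decimal places; limit is 2.
Rounded to 2 decimal places: 124.57 km.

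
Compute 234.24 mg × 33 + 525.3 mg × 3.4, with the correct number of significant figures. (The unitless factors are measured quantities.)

9.5 × 10^3 mg

234.24 × 33 = 7729.92 → 7.7 × 10^3 mg (2 s.f., last digit at the 10^2 place).
525.3 × 3.4 = 1786.02 → 1.8 × 10^3 mg (2 s.f., last digit at the 10^2 place).
Sum: 9515.94 mg; keep the coarser place, 10^2.
Result: 9.5 × 10^3 mg.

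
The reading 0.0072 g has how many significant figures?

0.0072: leading zeros are not significant.

2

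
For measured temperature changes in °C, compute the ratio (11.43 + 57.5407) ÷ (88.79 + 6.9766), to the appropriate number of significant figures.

0.7202

11.43 + 57.5407 = 68.9707, limited to 2 d.p. → 4 s.f.; 88.79 + 6.9766 = 95.7666, limited to 2 d.p. → 4 s.f.
Carrying full precision, 68.9707 ÷ 95.7666 = 0.720195767627…; keep min(4, 4) = 4 s.f.
Rounded to 4 significant figures: 0.7202.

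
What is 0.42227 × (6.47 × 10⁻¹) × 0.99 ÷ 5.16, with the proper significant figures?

0.42227 × (6.47 × 10⁻¹) × 0.99 ÷ 5.16 = 0.0524179463372…
Multiplication/division keeps the fewest significant figures: 0.42227 → 5 s.f., 6.47 × 10⁻¹ → 3 s.f., 0.99 → 2 s.f., 5.16 → 3 s.f.; limit is 2.
Rounded to 2 significant figures: 5.2 × 10⁻².

5.2 × 10⁻²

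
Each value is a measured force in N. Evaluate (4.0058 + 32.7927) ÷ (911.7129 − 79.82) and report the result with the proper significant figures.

0.044235

4.0058 + 32.7927 = 36.7985, limited to 4 d.p. → 6 s.f.; 911.7129 − 79.82 = 831.8929, limited to 2 d.p. → 5 s.f.
Carrying full precision, 36.7985 ÷ 831.8929 = 0.0442346604954…; keep min(6, 5) = 5 s.f.
Rounded to 5 significant figures: 0.044235.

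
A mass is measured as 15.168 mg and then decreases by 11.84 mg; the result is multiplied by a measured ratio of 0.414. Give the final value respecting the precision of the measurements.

1.38 mg

15.168 mg − 11.84 mg = 3.328 mg; the difference is limited to 2 decimal places (3 s.f.).
Carrying full precision, 3.328 × 0.414 = 1.377792 mg; 0.414 has 3 s.f., so the result keeps min(3, 3) = 3 s.f.
Rounded to 3 significant figures: 1.38 mg.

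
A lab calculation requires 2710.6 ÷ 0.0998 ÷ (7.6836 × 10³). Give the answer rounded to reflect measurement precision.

2710.6 ÷ 0.0998 ÷ (7.6836 × 10³) = 3.53484312579…
Multiplication/division keeps the fewest significant figures: 2710.6 → 5 s.f., 0.0998 → 3 s.f., 7.6836 × 10³ → 5 s.f.; limit is 3.
Rounded to 3 significant figures: 3.53.

3.53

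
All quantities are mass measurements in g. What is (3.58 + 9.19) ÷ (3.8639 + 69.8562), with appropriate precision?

0.1732

3.58 + 9.19 = 12.77, limited to 2 d.p. → 4 s.f.; 3.8639 + 69.8562 = 73.7201, limited to 4 d.p. → 6 s.f.
Carrying full precision, 12.77 ÷ 73.7201 = 0.173222770995…; keep min(4, 6) = 4 s.f.
Rounded to 4 significant figures: 0.1732.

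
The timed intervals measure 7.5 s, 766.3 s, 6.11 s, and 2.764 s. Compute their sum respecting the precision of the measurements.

7.5 s + 766.3 s + 6.11 s + 2.764 s = 782.674 s.
Addition/subtraction keeps the fewest decimal places: 7.5 → 1 decimal place, 766.3 → 1 decimal place, 6.11 → 2 decimal places, 2.764 → 3 decimal places; limit is 1.
Rounded to 1 decimal place: 782.7 s.

782.7 s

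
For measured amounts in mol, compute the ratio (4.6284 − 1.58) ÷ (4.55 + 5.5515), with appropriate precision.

4.6284 − 1.58 = 3.0484, limited to 2 d.p. → 3 s.f.; 4.55 + 5.5515 = 10.1015, limited to 2 d.p. → 4 s.f.
Carrying full precision, 3.0484 ÷ 10.1015 = 0.301776963817…; keep min(3, 4) = 3 s.f.
Rounded to 3 significant figures: 3.02 × 10⁻¹.

3.02 × 10⁻¹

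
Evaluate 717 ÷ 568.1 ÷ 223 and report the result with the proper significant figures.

0.00566

717 ÷ 568.1 ÷ 223 = 0.00565964907018…
Multiplication/division keeps the fewest significant figures: 717 → 3 s.f., 568.1 → 4 s.f., 223 → 3 s.f.; limit is 3.
Rounded to 3 significant figures: 0.00566.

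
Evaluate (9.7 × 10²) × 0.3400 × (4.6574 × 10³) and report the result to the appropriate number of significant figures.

1.5 × 10⁶

(9.7 × 10²) × 0.3400 × (4.6574 × 10³) = 1536010.52
Multiplication/division keeps the fewest significant figures: 9.7 × 10² → 2 s.f., 0.3400 → 4 s.f., 4.6574 × 10³ → 5 s.f.; limit is 2.
Rounded to 2 significant figures: 1.5 × 10⁶.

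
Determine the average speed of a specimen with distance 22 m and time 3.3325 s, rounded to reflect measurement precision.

6.6 m/s

average speed = 22 m ÷ 3.3325 s = 6.6016504126… m/s.
22 has 2 significant figures; 3.3325 has 5.
Division/multiplication keeps the fewest: 2 significant figures.
Rounded: 6.6 m/s.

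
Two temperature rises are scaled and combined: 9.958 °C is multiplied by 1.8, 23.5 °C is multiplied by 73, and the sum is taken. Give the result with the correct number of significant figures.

1.7 × 10³ °C

9.958 × 1.8 = 17.9244 → 18 °C (2 s.f., last digit at the 10^0 place).
23.5 × 73 = 1715.5 → 1.7 × 10³ °C (2 s.f., last digit at the 10^2 place).
Sum: 1733.4244 °C; keep the coarser place, 10^2.
Result: 1.7 × 10³ °C.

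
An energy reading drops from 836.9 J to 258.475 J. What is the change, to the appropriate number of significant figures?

578.4 J

836.9 J − 258.475 J = 578.425 J.
Addition/subtraction keeps the fewest decimal places: 836.9 → 1 decimal place, 258.475 → 3 decimal places; limit is 1.
Rounded to 1 decimal place: 578.4 J.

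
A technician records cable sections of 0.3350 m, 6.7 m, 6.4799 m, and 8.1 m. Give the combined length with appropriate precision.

0.3350 m + 6.7 m + 6.4799 m + 8.1 m = 21.6149 m.
Addition/subtraction keeps the fewest decimal places: 0.3350 → 4 decimal places, 6.7 → 1 decimal place, 6.4799 → 4 decimal places, 8.1 → 1 decimal place; limit is 1.
Rounded to 1 decimal place: 21.6 m.

21.6 m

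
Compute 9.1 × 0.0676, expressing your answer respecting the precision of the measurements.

0.62

9.1 × 0.0676 = 0.61516
Multiplication/division keeps the fewest significant figures: 9.1 → 2 s.f., 0.0676 → 3 s.f.; limit is 2.
Rounded to 2 significant figures: 0.62.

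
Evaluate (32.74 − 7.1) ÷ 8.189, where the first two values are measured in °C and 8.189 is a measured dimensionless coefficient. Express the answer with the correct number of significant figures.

32.74 °C − 7.1 °C = 25.64 °C; the difference is limited to 1 decimal place (3 s.f.).
Carrying full precision, 25.64 ÷ 8.189 = 3.13102942972… °C; 8.189 has 4 s.f., so the result keeps min(3, 4) = 3 s.f.
Rounded to 3 significant figures: 3.13 °C.

3.13 °C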